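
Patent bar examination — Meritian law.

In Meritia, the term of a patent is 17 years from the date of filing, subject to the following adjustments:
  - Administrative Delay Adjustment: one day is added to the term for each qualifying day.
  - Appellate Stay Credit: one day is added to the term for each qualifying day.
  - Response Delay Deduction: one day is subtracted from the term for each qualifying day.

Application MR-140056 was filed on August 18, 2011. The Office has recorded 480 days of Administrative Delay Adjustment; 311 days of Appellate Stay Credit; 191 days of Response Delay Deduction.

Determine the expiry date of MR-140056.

2030-04-10

Base term: filing date + 17 years → 18 August 2028.
Administrative Delay Adjustment: +480 days → 11 December 2029.
Appellate Stay Credit: +311 days → 18 October 2030.
Response Delay Deduction: −191 days → 10 April 2030.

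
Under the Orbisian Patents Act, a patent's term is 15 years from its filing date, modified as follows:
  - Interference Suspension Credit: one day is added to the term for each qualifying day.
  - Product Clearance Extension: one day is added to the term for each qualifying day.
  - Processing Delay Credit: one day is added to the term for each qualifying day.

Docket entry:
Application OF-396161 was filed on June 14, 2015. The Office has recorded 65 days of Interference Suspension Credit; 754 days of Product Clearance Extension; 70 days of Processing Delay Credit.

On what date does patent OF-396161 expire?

2032-11-19

Base term: filing date + 15 years → 14 June 2030.
Interference Suspension Credit: +65 days → 18 August 2030.
Product Clearance Extension: +754 days → 10 September 2032.
Processing Delay Credit: +70 days → 19 November 2032.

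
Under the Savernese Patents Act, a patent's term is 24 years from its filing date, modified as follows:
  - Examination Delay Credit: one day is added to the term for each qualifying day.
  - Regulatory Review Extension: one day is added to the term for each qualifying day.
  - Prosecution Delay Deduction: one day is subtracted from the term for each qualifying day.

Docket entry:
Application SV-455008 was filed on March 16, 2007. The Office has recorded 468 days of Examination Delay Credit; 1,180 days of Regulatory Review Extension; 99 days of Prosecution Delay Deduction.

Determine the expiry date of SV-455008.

June 12, 2035

Base term: filing date + 24 years → 16 March 2031.
Examination Delay Credit: +468 days → 26 June 2032.
Regulatory Review Extension: +1180 days → 19 September 2035.
Prosecution Delay Deduction: −99 days → 12 June 2035.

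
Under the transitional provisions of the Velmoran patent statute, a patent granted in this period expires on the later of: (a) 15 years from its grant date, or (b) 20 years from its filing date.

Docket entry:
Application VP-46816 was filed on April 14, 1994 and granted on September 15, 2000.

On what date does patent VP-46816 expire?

(a) grant + 15 years → 15 September 2015.
(b) filing + 20 years → 14 April 2014.
Later of the two: 15 September 2015.

September 15, 2015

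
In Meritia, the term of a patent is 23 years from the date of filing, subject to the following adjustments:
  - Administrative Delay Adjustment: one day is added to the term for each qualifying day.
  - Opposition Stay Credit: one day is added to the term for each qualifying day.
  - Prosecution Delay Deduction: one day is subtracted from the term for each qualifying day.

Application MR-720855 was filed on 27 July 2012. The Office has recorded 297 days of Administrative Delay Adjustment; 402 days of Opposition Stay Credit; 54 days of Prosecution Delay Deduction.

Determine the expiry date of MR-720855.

Base term: filing date + 23 years → 27 July 2035.
Administrative Delay Adjustment: +297 days → 19 May 2036.
Opposition Stay Credit: +402 days → 25 June 2037.
Prosecution Delay Deduction: −54 days → 2 May 2037.

May 2, 2037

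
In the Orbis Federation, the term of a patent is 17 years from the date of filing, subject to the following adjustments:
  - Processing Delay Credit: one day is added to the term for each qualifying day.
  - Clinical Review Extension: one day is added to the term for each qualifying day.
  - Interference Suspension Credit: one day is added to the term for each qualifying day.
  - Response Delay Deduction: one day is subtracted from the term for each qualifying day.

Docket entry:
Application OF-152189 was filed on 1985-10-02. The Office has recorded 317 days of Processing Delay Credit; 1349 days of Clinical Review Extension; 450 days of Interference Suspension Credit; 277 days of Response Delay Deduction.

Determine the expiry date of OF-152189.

Base term: filing date + 17 years → 2 October 2002.
Processing Delay Credit: +317 days → 15 August 2003.
Clinical Review Extension: +1349 days → 25 April 2007.
Interference Suspension Credit: +450 days → 18 July 2008.
Response Delay Deduction: −277 days → 15 October 2007.

2007-10-15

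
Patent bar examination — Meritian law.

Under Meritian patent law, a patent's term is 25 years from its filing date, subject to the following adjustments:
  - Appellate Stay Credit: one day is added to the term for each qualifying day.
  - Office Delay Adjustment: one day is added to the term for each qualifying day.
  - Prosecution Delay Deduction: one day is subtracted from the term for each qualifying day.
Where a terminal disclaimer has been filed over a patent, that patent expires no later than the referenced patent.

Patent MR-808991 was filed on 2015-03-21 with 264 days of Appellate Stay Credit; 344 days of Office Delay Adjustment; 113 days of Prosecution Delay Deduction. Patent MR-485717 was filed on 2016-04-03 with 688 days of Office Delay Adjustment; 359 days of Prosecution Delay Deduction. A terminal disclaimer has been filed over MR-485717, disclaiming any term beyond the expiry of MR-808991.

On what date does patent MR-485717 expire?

2041-07-29

Natural term of MR-485717:
  Base: filing + 25 years → 3 April 2041.
  Office Delay Adjustment: +688 days → 20 February 2043.
  Prosecution Delay Deduction: −359 days → 26 February 2042.
Expiry of referenced patent MR-808991:
  Base: filing + 25 years → 21 March 2040.
  Appellate Stay Credit: +264 days → 10 December 2040.
  Office Delay Adjustment: +344 days → 19 November 2041.
  Prosecution Delay Deduction: −113 days → 29 July 2041.
Terminal disclaimer: MR-485717 expires on the earlier of 26 February 2042 and 29 July 2041.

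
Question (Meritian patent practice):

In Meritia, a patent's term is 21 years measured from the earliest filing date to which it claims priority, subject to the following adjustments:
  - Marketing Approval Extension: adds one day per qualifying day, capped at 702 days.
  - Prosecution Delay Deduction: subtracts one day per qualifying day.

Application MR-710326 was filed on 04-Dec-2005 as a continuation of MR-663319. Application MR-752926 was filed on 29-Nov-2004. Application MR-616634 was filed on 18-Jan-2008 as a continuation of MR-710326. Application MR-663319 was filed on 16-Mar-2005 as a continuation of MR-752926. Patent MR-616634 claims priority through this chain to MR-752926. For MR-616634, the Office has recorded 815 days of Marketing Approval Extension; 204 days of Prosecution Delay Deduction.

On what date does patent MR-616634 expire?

Earliest priority filing: 29 November 2004.
Base term: 29 November 2004 + 21 years → 29 November 2025.
Marketing Approval Extension: 815 days claimed exceeds the 702-day cap, so +702 days → 1 November 2027.
Prosecution Delay Deduction: −204 days → 11 April 2027.

2027-04-11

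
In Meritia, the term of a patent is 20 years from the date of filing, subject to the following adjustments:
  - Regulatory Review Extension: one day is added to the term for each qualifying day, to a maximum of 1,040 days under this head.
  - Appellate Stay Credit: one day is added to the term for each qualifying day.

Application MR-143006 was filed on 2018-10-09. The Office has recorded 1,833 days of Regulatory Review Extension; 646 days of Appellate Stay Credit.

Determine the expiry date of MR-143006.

May 22, 2043

Base term: filing date + 20 years → 9 October 2038.
Regulatory Review Extension: 1833 days claimed exceeds the 1040-day cap, so +1040 days → 14 August 2041.
Appellate Stay Credit: +646 days → 22 May 2043.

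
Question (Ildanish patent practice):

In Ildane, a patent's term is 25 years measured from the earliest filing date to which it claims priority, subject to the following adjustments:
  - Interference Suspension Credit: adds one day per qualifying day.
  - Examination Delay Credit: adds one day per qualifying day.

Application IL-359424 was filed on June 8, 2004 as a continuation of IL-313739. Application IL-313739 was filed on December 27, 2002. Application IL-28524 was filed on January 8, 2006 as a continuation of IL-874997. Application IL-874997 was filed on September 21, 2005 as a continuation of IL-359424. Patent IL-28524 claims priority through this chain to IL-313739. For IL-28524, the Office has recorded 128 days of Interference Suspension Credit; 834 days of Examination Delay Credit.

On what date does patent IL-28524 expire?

August 15, 2030

Earliest priority filing: 27 December 2002.
Base term: 27 December 2002 + 25 years → 27 December 2027.
Interference Suspension Credit: +128 days → 3 May 2028.
Examination Delay Credit: +834 days → 15 August 2030.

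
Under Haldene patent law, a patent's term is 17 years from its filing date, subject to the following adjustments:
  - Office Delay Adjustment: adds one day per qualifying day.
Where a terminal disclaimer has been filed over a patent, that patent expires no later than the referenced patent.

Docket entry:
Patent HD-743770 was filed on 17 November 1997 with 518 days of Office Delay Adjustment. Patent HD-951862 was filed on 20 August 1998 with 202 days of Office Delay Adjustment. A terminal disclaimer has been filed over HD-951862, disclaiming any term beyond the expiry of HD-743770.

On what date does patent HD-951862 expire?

March 9, 2016

Natural term of HD-951862:
  Base: filing + 17 years → 20 August 2015.
  Office Delay Adjustment: +202 days → 9 March 2016.
Expiry of referenced patent HD-743770:
  Base: filing + 17 years → 17 November 2014.
  Office Delay Adjustment: +518 days → 18 April 2016.
Terminal disclaimer: HD-951862 expires on the earlier of 9 March 2016 and 18 April 2016.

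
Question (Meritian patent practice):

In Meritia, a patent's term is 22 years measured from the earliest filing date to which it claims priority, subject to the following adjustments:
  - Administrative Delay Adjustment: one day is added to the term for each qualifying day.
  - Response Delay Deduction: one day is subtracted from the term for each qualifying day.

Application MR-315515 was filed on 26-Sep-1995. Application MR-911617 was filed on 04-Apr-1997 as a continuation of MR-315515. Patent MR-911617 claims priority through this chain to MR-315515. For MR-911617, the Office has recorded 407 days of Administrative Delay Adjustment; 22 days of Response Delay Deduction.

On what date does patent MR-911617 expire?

2018-10-16

Earliest priority filing: 26 September 1995.
Base term: 26 September 1995 + 22 years → 26 September 2017.
Administrative Delay Adjustment: +407 days → 7 November 2018.
Response Delay Deduction: −22 days → 16 October 2018.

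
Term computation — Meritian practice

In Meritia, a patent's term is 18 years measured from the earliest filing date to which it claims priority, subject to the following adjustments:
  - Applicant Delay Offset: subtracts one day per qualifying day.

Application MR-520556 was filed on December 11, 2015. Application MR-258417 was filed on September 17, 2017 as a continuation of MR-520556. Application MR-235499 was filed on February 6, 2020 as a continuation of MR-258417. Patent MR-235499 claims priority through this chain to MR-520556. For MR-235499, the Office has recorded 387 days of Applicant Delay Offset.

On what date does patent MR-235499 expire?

November 19, 2032

Earliest priority filing: 11 December 2015.
Base term: 11 December 2015 + 18 years → 11 December 2033.
Applicant Delay Offset: −387 days → 19 November 2032.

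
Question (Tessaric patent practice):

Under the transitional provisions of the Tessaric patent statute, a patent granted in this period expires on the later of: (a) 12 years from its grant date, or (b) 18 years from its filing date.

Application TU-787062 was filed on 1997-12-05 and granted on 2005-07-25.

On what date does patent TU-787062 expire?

July 25, 2017

(a) grant + 12 years → 25 July 2017.
(b) filing + 18 years → 5 December 2015.
Later of the two: 25 July 2017.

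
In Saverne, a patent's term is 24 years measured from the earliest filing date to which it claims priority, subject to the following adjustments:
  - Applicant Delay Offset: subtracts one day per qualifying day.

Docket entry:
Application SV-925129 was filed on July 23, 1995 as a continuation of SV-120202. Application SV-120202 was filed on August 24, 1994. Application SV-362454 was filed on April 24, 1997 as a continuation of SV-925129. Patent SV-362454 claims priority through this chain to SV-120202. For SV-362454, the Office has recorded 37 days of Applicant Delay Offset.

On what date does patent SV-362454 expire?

Earliest priority filing: 24 August 1994.
Base term: 24 August 1994 + 24 years → 24 August 2018.
Applicant Delay Offset: −37 days → 18 July 2018.

2018-07-18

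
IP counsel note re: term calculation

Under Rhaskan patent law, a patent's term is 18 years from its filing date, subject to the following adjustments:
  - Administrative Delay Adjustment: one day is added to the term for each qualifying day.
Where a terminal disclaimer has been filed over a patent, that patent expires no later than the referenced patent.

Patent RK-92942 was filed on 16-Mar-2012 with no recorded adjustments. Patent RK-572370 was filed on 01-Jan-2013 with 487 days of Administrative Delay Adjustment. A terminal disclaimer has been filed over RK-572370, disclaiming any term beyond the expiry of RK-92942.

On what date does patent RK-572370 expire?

2030-03-16

Natural term of RK-572370:
  Base: filing + 18 years → 1 January 2031.
  Administrative Delay Adjustment: +487 days → 2 May 2032.
Expiry of referenced patent RK-92942:
  Base: filing + 18 years → 16 March 2030.
Terminal disclaimer: RK-572370 expires on the earlier of 2 May 2032 and 16 March 2030.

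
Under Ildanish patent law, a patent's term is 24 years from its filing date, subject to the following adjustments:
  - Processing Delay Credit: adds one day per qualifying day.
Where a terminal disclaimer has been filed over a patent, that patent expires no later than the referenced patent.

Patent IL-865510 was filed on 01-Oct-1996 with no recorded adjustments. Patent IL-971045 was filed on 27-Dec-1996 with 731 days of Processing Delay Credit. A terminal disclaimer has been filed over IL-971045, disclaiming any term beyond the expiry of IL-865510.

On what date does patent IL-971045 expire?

2020-10-01

Natural term of IL-971045:
  Base: filing + 24 years → 27 December 2020.
  Processing Delay Credit: +731 days → 28 December 2022.
Expiry of referenced patent IL-865510:
  Base: filing + 24 years → 1 October 2020.
Terminal disclaimer: IL-971045 expires on the earlier of 28 December 2022 and 1 October 2020.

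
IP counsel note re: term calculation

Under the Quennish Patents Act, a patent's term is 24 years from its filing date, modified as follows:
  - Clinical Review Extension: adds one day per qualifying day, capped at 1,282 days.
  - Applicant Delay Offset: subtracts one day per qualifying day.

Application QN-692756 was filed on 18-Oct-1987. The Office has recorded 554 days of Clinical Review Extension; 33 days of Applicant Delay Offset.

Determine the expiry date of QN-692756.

2013-03-22

Base term: filing date + 24 years → 18 October 2011.
Clinical Review Extension: 554 days (within the 1282-day cap) → +554 days → 24 April 2013.
Applicant Delay Offset: −33 days → 22 March 2013.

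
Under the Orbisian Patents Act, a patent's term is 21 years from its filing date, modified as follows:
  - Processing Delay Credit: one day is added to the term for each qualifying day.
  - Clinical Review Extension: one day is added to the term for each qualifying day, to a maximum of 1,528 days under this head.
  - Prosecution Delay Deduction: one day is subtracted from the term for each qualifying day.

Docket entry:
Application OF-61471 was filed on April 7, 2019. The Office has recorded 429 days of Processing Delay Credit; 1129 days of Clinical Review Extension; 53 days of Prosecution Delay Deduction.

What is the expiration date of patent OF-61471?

2044-05-21

Base term: filing date + 21 years → 7 April 2040.
Processing Delay Credit: +429 days → 10 June 2041.
Clinical Review Extension: 1129 days (within the 1528-day cap) → +1129 days → 13 July 2044.
Prosecution Delay Deduction: −53 days → 21 May 2044.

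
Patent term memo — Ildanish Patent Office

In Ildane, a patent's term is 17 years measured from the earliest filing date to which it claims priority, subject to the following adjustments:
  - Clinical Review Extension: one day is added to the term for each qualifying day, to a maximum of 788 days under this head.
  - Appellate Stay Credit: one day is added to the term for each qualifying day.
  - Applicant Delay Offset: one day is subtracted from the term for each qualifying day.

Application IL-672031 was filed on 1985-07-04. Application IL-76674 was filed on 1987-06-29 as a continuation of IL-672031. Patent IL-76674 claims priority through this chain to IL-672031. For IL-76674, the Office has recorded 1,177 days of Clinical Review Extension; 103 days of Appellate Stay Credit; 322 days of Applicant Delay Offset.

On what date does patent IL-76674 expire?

January 24, 2004

Earliest priority filing: 4 July 1985.
Base term: 4 July 1985 + 17 years → 4 July 2002.
Clinical Review Extension: 1177 days claimed exceeds the 788-day cap, so +788 days → 30 August 2004.
Appellate Stay Credit: +103 days → 11 December 2004.
Applicant Delay Offset: −322 days → 24 January 2004.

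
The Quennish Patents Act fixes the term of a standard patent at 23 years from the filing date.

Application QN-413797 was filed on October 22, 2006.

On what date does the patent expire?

October 22, 2029

Filing date + 23 years → 22 October 2029.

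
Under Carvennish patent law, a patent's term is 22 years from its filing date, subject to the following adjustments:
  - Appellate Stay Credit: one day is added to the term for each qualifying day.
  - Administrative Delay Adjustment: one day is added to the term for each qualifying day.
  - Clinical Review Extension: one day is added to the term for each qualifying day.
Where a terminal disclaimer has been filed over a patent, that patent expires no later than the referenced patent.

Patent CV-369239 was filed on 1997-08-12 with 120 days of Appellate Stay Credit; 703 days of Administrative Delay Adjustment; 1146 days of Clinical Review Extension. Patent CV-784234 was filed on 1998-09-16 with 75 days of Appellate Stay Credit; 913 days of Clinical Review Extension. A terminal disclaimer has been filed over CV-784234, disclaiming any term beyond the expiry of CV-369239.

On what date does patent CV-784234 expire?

2023-06-01

Natural term of CV-784234:
  Base: filing + 22 years → 16 September 2020.
  Appellate Stay Credit: +75 days → 30 November 2020.
  Clinical Review Extension: +913 days → 1 June 2023.
Expiry of referenced patent CV-369239:
  Base: filing + 22 years → 12 August 2019.
  Appellate Stay Credit: +120 days → 10 December 2019.
  Administrative Delay Adjustment: +703 days → 12 November 2021.
  Clinical Review Extension: +1146 days → 1 January 2025.
Terminal disclaimer: CV-784234 expires on the earlier of 1 June 2023 and 1 January 2025.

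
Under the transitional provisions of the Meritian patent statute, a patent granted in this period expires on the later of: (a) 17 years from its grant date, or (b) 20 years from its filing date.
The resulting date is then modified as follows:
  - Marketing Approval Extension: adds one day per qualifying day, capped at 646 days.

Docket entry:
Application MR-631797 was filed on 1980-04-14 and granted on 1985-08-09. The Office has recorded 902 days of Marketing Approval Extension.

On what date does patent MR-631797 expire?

May 16, 2004

(a) grant + 17 years → 9 August 2002.
(b) filing + 20 years → 14 April 2000.
Later of the two: 9 August 2002.
Marketing Approval Extension: 902 days claimed exceeds the 646-day cap, so +646 days → 16 May 2004.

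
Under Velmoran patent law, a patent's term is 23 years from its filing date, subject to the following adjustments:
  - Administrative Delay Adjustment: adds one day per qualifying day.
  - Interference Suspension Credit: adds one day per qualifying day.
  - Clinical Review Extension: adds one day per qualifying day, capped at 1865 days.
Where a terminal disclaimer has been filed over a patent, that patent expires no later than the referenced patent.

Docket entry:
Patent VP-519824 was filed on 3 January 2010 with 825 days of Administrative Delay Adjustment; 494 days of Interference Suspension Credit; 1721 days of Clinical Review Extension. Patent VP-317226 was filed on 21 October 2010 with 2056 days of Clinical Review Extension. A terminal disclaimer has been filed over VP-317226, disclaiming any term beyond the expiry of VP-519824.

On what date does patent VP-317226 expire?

Natural term of VP-317226:
  Base: filing + 23 years → 21 October 2033.
  Clinical Review Extension: 2056 days claimed exceeds the 1865-day cap, so +1865 days → 29 November 2038.
Expiry of referenced patent VP-519824:
  Base: filing + 23 years → 3 January 2033.
  Administrative Delay Adjustment: +825 days → 8 April 2035.
  Interference Suspension Credit: +494 days → 14 August 2036.
  Clinical Review Extension: 1721 days (within the 1865-day cap) → +1721 days → 1 May 2041.
Terminal disclaimer: VP-317226 expires on the earlier of 29 November 2038 and 1 May 2041.

2038-11-29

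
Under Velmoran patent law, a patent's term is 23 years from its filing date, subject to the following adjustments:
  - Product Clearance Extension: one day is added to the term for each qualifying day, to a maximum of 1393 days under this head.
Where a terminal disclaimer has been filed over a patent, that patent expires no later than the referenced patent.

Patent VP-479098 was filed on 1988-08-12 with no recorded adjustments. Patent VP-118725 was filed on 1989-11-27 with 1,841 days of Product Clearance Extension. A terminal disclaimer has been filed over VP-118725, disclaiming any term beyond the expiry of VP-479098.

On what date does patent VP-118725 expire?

Natural term of VP-118725:
  Base: filing + 23 years → 27 November 2012.
  Product Clearance Extension: 1841 days claimed exceeds the 1393-day cap, so +1393 days → 20 September 2016.
Expiry of referenced patent VP-479098:
  Base: filing + 23 years → 12 August 2011.
Terminal disclaimer: VP-118725 expires on the earlier of 20 September 2016 and 12 August 2011.

August 12, 2011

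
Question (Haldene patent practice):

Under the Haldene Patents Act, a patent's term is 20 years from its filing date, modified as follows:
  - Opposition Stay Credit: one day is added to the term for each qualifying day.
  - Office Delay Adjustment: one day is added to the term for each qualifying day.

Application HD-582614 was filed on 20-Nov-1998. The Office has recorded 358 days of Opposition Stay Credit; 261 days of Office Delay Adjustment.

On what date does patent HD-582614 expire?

2020-07-31

Base term: filing date + 20 years → 20 November 2018.
Opposition Stay Credit: +358 days → 13 November 2019.
Office Delay Adjustment: +261 days → 31 July 2020.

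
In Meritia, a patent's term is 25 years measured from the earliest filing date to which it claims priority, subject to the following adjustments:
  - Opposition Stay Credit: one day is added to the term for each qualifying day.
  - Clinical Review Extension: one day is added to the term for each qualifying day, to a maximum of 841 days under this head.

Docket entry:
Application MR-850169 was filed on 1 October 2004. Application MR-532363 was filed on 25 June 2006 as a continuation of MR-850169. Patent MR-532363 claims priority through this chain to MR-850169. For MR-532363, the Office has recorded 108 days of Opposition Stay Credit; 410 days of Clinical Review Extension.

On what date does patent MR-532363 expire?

Earliest priority filing: 1 October 2004.
Base term: 1 October 2004 + 25 years → 1 October 2029.
Opposition Stay Credit: +108 days → 17 January 2030.
Clinical Review Extension: 410 days (within the 841-day cap) → +410 days → 3 March 2031.

March 3, 2031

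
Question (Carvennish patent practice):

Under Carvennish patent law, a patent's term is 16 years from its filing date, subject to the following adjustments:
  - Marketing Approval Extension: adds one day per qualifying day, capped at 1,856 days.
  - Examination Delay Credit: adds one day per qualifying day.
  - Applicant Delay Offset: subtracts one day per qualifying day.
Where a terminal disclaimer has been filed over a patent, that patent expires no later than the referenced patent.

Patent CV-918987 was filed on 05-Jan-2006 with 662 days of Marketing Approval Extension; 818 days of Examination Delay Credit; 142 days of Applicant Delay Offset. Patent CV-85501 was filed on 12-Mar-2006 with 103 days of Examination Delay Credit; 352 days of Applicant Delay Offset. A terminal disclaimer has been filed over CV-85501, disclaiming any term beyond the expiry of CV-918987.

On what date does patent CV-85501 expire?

2021-07-06

Natural term of CV-85501:
  Base: filing + 16 years → 12 March 2022.
  Examination Delay Credit: +103 days → 23 June 2022.
  Applicant Delay Offset: −352 days → 6 July 2021.
Expiry of referenced patent CV-918987:
  Base: filing + 16 years → 5 January 2022.
  Marketing Approval Extension: 662 days (within the 1856-day cap) → +662 days → 29 October 2023.
  Examination Delay Credit: +818 days → 24 January 2026.
  Applicant Delay Offset: −142 days → 4 September 2025.
Terminal disclaimer: CV-85501 expires on the earlier of 6 July 2021 and 4 September 2025.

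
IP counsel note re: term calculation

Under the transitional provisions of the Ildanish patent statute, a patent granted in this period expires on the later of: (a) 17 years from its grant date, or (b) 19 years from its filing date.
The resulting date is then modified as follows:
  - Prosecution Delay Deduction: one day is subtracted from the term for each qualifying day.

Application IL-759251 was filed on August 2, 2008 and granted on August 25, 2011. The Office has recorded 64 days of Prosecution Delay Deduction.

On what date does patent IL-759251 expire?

(a) grant + 17 years → 25 August 2028.
(b) filing + 19 years → 2 August 2027.
Later of the two: 25 August 2028.
Prosecution Delay Deduction: −64 days → 22 June 2028.

June 22, 2028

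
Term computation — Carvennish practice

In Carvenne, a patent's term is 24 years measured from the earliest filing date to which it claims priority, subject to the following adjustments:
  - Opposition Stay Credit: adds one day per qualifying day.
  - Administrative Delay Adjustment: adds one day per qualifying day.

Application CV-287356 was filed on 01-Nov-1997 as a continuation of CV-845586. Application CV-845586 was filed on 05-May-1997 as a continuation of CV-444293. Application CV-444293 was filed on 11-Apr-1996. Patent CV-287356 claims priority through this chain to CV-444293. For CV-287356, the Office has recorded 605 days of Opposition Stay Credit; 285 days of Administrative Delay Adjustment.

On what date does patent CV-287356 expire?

Earliest priority filing: 11 April 1996.
Base term: 11 April 1996 + 24 years → 11 April 2020.
Opposition Stay Credit: +605 days → 7 December 2021.
Administrative Delay Adjustment: +285 days → 18 September 2022.

September 18, 2022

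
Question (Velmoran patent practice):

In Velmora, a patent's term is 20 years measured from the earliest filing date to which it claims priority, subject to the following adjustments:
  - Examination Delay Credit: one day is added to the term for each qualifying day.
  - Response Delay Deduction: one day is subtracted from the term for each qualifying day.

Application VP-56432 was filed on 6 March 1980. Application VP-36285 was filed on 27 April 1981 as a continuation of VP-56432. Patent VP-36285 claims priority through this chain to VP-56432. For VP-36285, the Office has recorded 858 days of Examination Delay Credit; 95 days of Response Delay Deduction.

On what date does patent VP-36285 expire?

Earliest priority filing: 6 March 1980.
Base term: 6 March 1980 + 20 years → 6 March 2000.
Examination Delay Credit: +858 days → 12 July 2002.
Response Delay Deduction: −95 days → 8 April 2002.

April 8, 2002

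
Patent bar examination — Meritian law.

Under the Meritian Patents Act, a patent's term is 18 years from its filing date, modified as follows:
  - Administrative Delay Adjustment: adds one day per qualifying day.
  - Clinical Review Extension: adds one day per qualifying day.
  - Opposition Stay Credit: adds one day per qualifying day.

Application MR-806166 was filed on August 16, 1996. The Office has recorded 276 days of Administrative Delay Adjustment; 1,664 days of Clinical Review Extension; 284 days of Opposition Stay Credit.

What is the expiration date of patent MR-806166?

Base term: filing date + 18 years → 16 August 2014.
Administrative Delay Adjustment: +276 days → 19 May 2015.
Clinical Review Extension: +1664 days → 8 December 2019.
Opposition Stay Credit: +284 days → 17 September 2020.

September 17, 2020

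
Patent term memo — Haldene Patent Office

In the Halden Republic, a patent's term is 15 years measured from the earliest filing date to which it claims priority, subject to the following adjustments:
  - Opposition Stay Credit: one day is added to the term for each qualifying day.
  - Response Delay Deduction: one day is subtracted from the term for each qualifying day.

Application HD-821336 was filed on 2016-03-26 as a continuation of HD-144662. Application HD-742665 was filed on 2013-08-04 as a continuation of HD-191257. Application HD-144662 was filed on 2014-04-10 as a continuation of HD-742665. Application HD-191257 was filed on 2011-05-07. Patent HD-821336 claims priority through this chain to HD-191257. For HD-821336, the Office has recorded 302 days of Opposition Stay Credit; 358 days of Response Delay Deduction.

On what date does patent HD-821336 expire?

Earliest priority filing: 7 May 2011.
Base term: 7 May 2011 + 15 years → 7 May 2026.
Opposition Stay Credit: +302 days → 5 March 2027.
Response Delay Deduction: −358 days → 12 March 2026.

2026-03-12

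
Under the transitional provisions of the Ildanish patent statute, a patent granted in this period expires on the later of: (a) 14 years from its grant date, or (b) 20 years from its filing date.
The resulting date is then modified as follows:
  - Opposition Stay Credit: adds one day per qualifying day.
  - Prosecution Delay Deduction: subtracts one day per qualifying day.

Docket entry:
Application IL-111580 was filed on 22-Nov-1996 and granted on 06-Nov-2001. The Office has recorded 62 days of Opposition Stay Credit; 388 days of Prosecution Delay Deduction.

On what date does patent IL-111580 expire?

(a) grant + 14 years → 6 November 2015.
(b) filing + 20 years → 22 November 2016.
Later of the two: 22 November 2016.
Opposition Stay Credit: +62 days → 23 January 2017.
Prosecution Delay Deduction: −388 days → 1 January 2016.

January 1, 2016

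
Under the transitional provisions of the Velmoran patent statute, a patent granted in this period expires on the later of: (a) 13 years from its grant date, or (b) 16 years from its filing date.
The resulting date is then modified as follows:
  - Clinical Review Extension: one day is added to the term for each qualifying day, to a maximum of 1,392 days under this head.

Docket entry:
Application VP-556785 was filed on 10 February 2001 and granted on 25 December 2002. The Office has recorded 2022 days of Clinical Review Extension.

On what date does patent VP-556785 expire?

(a) grant + 13 years → 25 December 2015.
(b) filing + 16 years → 10 February 2017.
Later of the two: 10 February 2017.
Clinical Review Extension: 2022 days claimed exceeds the 1392-day cap, so +1392 days → 3 December 2020.

December 3, 2020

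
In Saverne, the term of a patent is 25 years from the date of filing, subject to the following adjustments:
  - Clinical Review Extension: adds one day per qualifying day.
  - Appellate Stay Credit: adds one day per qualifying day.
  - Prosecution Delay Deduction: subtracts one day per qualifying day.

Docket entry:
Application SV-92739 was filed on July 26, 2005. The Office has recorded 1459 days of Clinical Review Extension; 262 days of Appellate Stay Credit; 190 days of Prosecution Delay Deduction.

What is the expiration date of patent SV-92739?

Base term: filing date + 25 years → 26 July 2030.
Clinical Review Extension: +1459 days → 24 July 2034.
Appellate Stay Credit: +262 days → 12 April 2035.
Prosecution Delay Deduction: −190 days → 4 October 2034.

October 4, 2034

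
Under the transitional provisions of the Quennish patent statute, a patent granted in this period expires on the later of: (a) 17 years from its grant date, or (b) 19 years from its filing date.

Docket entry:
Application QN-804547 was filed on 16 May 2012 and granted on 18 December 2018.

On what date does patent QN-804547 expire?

2035-12-18

(a) grant + 17 years → 18 December 2035.
(b) filing + 19 years → 16 May 2031.
Later of the two: 18 December 2035.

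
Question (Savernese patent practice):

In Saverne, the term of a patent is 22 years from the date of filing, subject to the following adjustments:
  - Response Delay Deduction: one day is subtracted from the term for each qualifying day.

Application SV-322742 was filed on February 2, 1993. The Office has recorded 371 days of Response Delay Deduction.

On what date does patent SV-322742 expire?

2014-01-27

Base term: filing date + 22 years → 2 February 2015.
Response Delay Deduction: −371 days → 27 January 2014.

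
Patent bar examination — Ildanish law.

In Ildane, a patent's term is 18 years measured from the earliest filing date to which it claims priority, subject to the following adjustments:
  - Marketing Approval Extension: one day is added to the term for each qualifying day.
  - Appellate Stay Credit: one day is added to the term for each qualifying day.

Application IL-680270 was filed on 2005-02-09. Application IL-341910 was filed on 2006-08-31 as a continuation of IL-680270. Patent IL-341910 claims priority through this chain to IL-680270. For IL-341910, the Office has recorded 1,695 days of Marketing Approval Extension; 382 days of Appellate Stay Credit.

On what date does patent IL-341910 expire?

October 17, 2028

Earliest priority filing: 9 February 2005.
Base term: 9 February 2005 + 18 years → 9 February 2023.
Marketing Approval Extension: +1695 days → 1 October 2027.
Appellate Stay Credit: +382 days → 17 October 2028.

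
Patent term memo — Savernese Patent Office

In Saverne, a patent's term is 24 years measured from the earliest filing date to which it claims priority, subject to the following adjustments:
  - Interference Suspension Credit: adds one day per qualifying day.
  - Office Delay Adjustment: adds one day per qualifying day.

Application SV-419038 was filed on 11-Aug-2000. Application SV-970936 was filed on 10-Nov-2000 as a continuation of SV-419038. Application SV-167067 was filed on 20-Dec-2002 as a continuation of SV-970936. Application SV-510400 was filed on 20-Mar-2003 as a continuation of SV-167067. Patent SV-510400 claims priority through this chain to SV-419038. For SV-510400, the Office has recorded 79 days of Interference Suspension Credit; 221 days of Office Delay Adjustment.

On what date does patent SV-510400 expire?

June 7, 2025

Earliest priority filing: 11 August 2000.
Base term: 11 August 2000 + 24 years → 11 August 2024.
Interference Suspension Credit: +79 days → 29 October 2024.
Office Delay Adjustment: +221 days → 7 June 2025.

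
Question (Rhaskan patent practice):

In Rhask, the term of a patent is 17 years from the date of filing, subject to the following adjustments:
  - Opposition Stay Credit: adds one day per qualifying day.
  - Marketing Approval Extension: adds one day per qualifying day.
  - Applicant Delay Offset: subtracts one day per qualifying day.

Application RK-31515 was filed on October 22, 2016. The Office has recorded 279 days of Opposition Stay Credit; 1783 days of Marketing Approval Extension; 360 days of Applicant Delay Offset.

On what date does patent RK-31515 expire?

Base term: filing date + 17 years → 22 October 2033.
Opposition Stay Credit: +279 days → 28 July 2034.
Marketing Approval Extension: +1783 days → 15 June 2039.
Applicant Delay Offset: −360 days → 20 June 2038.

June 20, 2038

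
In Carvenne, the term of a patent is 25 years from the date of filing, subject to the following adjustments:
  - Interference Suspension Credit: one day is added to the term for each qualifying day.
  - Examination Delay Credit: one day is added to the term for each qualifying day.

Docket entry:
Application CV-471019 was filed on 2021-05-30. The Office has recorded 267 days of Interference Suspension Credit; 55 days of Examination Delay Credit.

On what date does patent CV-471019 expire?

2047-04-17

Base term: filing date + 25 years → 30 May 2046.
Interference Suspension Credit: +267 days → 21 February 2047.
Examination Delay Credit: +55 days → 17 April 2047.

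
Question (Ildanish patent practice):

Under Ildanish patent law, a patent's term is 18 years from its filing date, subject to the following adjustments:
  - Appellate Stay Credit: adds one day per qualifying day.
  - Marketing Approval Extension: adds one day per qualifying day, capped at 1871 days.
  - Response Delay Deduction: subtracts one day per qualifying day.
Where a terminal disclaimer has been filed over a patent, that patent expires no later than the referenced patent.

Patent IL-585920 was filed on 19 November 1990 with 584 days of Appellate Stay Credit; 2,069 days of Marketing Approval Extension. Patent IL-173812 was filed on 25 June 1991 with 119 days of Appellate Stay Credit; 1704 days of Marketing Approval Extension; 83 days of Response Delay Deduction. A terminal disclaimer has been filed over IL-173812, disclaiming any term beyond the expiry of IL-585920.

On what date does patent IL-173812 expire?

Natural term of IL-173812:
  Base: filing + 18 years → 25 June 2009.
  Appellate Stay Credit: +119 days → 22 October 2009.
  Marketing Approval Extension: 1704 days (within the 1871-day cap) → +1704 days → 22 June 2014.
  Response Delay Deduction: −83 days → 31 March 2014.
Expiry of referenced patent IL-585920:
  Base: filing + 18 years → 19 November 2008.
  Appellate Stay Credit: +584 days → 26 June 2010.
  Marketing Approval Extension: 2069 days claimed exceeds the 1871-day cap, so +1871 days → 10 August 2015.
Terminal disclaimer: IL-173812 expires on the earlier of 31 March 2014 and 10 August 2015.

2014-03-31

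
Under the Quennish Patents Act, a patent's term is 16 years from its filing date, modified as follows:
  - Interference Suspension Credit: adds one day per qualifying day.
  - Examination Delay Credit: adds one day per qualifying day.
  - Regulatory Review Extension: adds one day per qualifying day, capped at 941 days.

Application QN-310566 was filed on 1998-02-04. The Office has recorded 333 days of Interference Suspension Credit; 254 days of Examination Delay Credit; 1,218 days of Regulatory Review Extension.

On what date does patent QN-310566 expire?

April 12, 2018

Base term: filing date + 16 years → 4 February 2014.
Interference Suspension Credit: +333 days → 3 January 2015.
Examination Delay Credit: +254 days → 14 September 2015.
Regulatory Review Extension: 1218 days claimed exceeds the 941-day cap, so +941 days → 12 April 2018.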